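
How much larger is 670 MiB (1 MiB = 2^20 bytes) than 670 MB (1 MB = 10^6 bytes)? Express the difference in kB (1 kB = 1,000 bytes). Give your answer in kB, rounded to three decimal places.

32,545.920 kB

670 MiB = 670 × 1,048,576 = 702,545,920 bytes
670 MB = 670 × 1,000,000 = 670,000,000 bytes
difference = 32,545,920 bytes
32,545,920 / 1,000 = 32,545.920 kB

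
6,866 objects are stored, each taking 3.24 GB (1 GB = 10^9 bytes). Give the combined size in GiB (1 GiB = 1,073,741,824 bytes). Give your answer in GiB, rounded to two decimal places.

20,718.05 GiB

Total = 6,866 × 3.24 GB = 22245.84 GB
= 22245.84 × 1,000,000,000 bytes = 22,245,840,000,000 bytes
1 GiB = 1,073,741,824 bytes
22,245,840,000,000 / 1,073,741,824 = 20,718.05 GiB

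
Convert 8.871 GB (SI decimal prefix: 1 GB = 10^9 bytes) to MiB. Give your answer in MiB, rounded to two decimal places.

8.871 GB = 8.871 × 10^9 bytes = 8,871,000,000 bytes
1 MiB = 1,048,576 bytes
8,871,000,000 / 1,048,576 = 8,460.04 MiB

8,460.04 MiB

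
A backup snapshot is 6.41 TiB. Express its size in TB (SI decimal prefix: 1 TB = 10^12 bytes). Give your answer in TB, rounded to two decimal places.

7.05 TB

6.41 TiB × 1,099,511,627,776 bytes/TiB = 7,047,869,534,044.16 bytes
1 TB = 10^12 bytes = 1,000,000,000,000 bytes
7,047,869,534,044.16 / 1,000,000,000,000 = 7.05 TB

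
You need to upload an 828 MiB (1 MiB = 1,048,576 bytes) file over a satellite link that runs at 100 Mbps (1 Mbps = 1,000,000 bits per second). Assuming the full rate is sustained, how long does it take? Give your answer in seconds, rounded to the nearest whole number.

828 MiB = 868,220,928 bytes = 6,945,767,424 bits
100 Mbps = 100,000,000 bits/s
time = 6,945,767,424 / 100,000,000 = 69 s

69 seconds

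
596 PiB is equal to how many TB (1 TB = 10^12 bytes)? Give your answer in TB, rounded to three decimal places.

596 PiB = 596 × 2^50 bytes = 671,036,344,478,203,904 bytes
1 TB = 10^12 bytes = 1,000,000,000,000 bytes
671,036,344,478,203,904 / 1,000,000,000,000 = 671,036.344 TB

671,036.344 TB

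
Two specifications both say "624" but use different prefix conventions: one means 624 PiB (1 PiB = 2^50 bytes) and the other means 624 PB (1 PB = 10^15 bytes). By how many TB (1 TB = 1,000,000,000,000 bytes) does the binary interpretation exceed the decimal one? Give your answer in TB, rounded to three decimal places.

78,561.542 TB

624 PiB = 624 × 1,125,899,906,842,624 = 702,561,541,869,797,376 bytes
624 PB = 624 × 1,000,000,000,000,000 = 624,000,000,000,000,000 bytes
difference = 78,561,541,869,797,376 bytes
78,561,541,869,797,376 / 1,000,000,000,000 = 78,561.542 TB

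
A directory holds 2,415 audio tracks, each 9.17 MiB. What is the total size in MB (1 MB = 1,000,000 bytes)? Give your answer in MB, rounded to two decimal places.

Total = 2,415 × 9.17 MiB = 22145.55 MiB
= 22145.55 × 1,048,576 bytes = 23,221,292,236.8 bytes
1 MB = 1,000,000 bytes
23,221,292,236.8 / 1,000,000 = 23,221.29 MB

23,221.29 MB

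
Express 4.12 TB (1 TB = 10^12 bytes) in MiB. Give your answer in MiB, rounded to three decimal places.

3,929,138.184 MiB

4.12 TB × 1,000,000,000,000 bytes/TB = 4,120,000,000,000 bytes
1 MiB = 2^20 bytes = 1,048,576 bytes
4,120,000,000,000 / 1,048,576 = 3,929,138.184 MiB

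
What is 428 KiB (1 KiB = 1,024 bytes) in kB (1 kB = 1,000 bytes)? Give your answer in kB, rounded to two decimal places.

428 KiB × 1,024 bytes/KiB = 438,272 bytes
1 kB = 10^3 bytes = 1,000 bytes
438,272 / 1,000 = 438.27 kB

438.27 kB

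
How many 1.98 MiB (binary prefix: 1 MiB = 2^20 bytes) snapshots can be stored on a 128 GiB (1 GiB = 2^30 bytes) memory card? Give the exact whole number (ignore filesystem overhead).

66,197

Capacity: 128 GiB = 137,438,953,472 bytes
Per item: 1.98 MiB = 2,076,180.48 bytes
⌊137,438,953,472 / 2,076,180.48⌋ = 66,197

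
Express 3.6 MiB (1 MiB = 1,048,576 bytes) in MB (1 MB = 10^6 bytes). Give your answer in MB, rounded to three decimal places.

3.775 MB

3.6 MiB × 1,048,576 bytes/MiB = 3,774,873.6 bytes
1 MB = 10^6 bytes = 1,000,000 bytes
3,774,873.6 / 1,000,000 = 3.775 MB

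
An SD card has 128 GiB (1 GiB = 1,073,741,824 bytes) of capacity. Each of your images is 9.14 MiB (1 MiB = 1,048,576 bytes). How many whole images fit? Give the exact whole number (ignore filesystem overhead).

14,340

Capacity: 128 GiB = 137,438,953,472 bytes
Per item: 9.14 MiB = 9,583,984.64 bytes
⌊137,438,953,472 / 9,583,984.64⌋ = 14,340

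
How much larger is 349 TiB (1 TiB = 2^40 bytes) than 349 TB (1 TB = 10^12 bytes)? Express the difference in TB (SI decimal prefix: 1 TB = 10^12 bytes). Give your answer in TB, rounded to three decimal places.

34.730 TB

349 TiB = 349 × 1,099,511,627,776 = 383,729,558,093,824 bytes
349 TB = 349 × 1,000,000,000,000 = 349,000,000,000,000 bytes
difference = 34,729,558,093,824 bytes
34,729,558,093,824 / 1,000,000,000,000 = 34.730 TB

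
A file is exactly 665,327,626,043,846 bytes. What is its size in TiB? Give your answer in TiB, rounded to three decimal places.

605.112 TiB

665,327,626,043,846 bytes given.
1 TiB = 1,099,511,627,776 bytes
665,327,626,043,846 / 1,099,511,627,776 = 605.112 TiB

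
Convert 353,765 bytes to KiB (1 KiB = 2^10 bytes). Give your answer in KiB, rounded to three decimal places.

345.474 KiB

353,765 bytes given.
1 KiB = 1,024 bytes
353,765 / 1,024 = 345.474 KiB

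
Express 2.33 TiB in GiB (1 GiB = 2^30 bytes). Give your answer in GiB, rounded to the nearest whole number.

2,386 GiB

2.33 TiB = 2.33 × 2^40 bytes = 2,561,862,092,718.08 bytes
1 GiB = 1,073,741,824 bytes
2,561,862,092,718.08 / 1,073,741,824 = 2,386 GiB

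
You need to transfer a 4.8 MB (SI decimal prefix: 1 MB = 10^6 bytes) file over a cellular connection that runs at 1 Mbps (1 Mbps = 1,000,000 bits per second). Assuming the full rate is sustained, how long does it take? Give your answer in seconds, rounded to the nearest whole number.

38 seconds

4.8 MB = 4,800,000 bytes = 38,400,000 bits
1 Mbps = 1,000,000 bits/s
time = 38,400,000 / 1,000,000 = 38 s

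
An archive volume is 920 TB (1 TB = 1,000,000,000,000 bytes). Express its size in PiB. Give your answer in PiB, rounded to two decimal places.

0.82 PiB

920 TB = 920 × 10^12 bytes = 920,000,000,000,000 bytes
1 PiB = 1,125,899,906,842,624 bytes
920,000,000,000,000 / 1,125,899,906,842,624 = 0.82 PiB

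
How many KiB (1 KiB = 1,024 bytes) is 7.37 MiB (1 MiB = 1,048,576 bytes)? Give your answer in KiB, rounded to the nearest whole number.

7.37 MiB × 1,048,576 bytes/MiB = 7,728,005.12 bytes
1 KiB = 2^10 bytes = 1,024 bytes
7,728,005.12 / 1,024 = 7,547 KiB

7,547 KiB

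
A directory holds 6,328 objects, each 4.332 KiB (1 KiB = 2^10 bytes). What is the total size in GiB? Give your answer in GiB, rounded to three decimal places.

0.026 GiB

Total = 6,328 × 4.332 KiB = 27412.896 KiB
= 27412.896 × 1,024 bytes = 28,070,805.504 bytes
1 GiB = 1,073,741,824 bytes
28,070,805.504 / 1,073,741,824 = 0.026 GiB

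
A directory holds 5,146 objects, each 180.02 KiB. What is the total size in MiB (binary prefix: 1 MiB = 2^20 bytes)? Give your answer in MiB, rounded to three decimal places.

Total = 5,146 × 180.02 KiB = 926382.92 KiB
= 926382.92 × 1,024 bytes = 948,616,110.08 bytes
1 MiB = 1,048,576 bytes
948,616,110.08 / 1,048,576 = 904.671 MiB

904.671 MiB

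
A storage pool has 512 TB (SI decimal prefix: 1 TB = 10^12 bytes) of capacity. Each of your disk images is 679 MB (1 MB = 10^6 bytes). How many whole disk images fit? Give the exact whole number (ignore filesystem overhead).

754,050

Capacity: 512 TB = 512,000,000,000,000 bytes
Per item: 679 MB = 679,000,000 bytes
⌊512,000,000,000,000 / 679,000,000⌋ = 754,050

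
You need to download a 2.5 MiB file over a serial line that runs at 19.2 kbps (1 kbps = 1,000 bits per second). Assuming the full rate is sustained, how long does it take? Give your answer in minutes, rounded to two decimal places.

2.5 MiB = 2,621,440 bytes = 20,971,520 bits
19.2 kbps = 19,200 bits/s
time = 20,971,520 / 19,200 = 1,092.267 s
1,092.267 s / 60 = 18.20 minutes

18.20 minutes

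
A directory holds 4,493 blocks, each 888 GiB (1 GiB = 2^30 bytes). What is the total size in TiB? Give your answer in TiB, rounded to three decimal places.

Total = 4,493 × 888 GiB = 3,989,784 GiB
= 3,989,784 × 1,073,741,824 bytes = 4,283,997,949,526,016 bytes
1 TiB = 1,099,511,627,776 bytes
4,283,997,949,526,016 / 1,099,511,627,776 = 3,896.273 TiB

3,896.273 TiB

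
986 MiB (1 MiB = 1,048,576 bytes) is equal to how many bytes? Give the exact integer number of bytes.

1,033,895,936 bytes

986 × 1,048,576 = 1,033,895,936 bytes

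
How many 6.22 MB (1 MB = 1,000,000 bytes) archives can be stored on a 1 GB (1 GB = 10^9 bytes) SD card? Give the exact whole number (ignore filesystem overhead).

160

Capacity: 1 GB = 1,000,000,000 bytes
Per item: 6.22 MB = 6,220,000 bytes
⌊1,000,000,000 / 6,220,000⌋ = 160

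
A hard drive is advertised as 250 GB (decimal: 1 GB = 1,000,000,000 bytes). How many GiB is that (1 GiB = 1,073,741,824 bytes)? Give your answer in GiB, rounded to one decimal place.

232.8 GiB

250 GB × 1,000,000,000 bytes/GB = 250,000,000,000 bytes
1 GiB = 1,073,741,824 bytes
250,000,000,000 / 1,073,741,824 = 232.8 GiB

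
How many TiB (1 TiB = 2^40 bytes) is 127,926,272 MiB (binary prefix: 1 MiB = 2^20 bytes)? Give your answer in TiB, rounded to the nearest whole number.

122 TiB

127,926,272 MiB = 127,926,272 × 2^20 bytes = 134,140,418,588,672 bytes
1 TiB = 1,099,511,627,776 bytes
134,140,418,588,672 / 1,099,511,627,776 = 122 TiB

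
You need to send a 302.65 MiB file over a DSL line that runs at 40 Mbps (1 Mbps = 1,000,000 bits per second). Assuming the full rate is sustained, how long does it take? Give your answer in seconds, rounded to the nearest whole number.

302.65 MiB = 317,351,526.4 bytes = 2,538,812,211.2 bits
40 Mbps = 40,000,000 bits/s
time = 2,538,812,211.2 / 40,000,000 = 63 s

63 seconds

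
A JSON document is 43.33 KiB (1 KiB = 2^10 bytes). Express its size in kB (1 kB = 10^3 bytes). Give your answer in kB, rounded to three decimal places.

43.33 KiB × 1,024 bytes/KiB = 44,369.92 bytes
1 kB = 1,000 bytes
44,369.92 / 1,000 = 44.370 kB

44.370 kB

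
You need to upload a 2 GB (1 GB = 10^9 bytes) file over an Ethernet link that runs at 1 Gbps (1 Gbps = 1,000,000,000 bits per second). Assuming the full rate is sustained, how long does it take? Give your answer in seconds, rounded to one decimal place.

2 GB = 2,000,000,000 bytes = 16,000,000,000 bits
1 Gbps = 1,000,000,000 bits/s
time = 16,000,000,000 / 1,000,000,000 = 16.0 s

16.0 seconds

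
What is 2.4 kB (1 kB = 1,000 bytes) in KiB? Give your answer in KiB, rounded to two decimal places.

2.34 KiB

2.4 kB = 2.4 × 10^3 bytes = 2,400 bytes
1 KiB = 2^10 bytes = 1,024 bytes
2,400 / 1,024 = 2.34 KiB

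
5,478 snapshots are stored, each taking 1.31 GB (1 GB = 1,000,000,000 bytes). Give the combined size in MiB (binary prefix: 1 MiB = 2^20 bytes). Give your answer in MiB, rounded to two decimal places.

6,843,738.56 MiB

Total = 5,478 × 1.31 GB = 7176.18 GB
= 7176.18 × 1,000,000,000 bytes = 7,176,180,000,000 bytes
1 MiB = 1,048,576 bytes
7,176,180,000,000 / 1,048,576 = 6,843,738.56 MiB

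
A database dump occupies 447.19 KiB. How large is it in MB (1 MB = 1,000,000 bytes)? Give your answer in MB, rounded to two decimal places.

0.46 MB

447.19 KiB = 447.19 × 2^10 bytes = 457,922.56 bytes
1 MB = 10^6 bytes = 1,000,000 bytes
457,922.56 / 1,000,000 = 0.46 MB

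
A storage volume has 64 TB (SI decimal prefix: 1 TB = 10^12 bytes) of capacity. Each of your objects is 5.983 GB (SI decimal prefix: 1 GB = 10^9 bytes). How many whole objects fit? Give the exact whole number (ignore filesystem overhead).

10,696

Capacity: 64 TB = 64,000,000,000,000 bytes
Per item: 5.983 GB = 5,983,000,000 bytes
⌊64,000,000,000,000 / 5,983,000,000⌋ = 10,696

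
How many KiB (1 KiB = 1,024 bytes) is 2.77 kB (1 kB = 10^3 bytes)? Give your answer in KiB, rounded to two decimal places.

2.77 kB = 2.77 × 10^3 bytes = 2,770 bytes
1 KiB = 2^10 bytes = 1,024 bytes
2,770 / 1,024 = 2.71 KiB

2.71 KiB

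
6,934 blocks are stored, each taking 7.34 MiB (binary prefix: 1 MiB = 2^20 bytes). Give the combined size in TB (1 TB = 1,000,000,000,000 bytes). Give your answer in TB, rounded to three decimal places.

Total = 6,934 × 7.34 MiB = 50895.56 MiB
= 50895.56 × 1,048,576 bytes = 53,367,862,722.56 bytes
1 TB = 1,000,000,000,000 bytes
53,367,862,722.56 / 1,000,000,000,000 = 0.053 TB

0.053 TB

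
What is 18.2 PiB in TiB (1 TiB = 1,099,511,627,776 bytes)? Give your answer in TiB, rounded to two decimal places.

18.2 PiB × 1,125,899,906,842,624 bytes/PiB = 20,491,378,304,535,756.8 bytes
1 TiB = 1,099,511,627,776 bytes
20,491,378,304,535,756.8 / 1,099,511,627,776 = 18,636.80 TiB

18,636.80 TiB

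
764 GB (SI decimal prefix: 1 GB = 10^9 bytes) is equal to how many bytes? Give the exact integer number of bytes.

764,000,000,000 bytes

764 × 1,000,000,000 = 764,000,000,000 bytes  (1 GB = 10^9 bytes)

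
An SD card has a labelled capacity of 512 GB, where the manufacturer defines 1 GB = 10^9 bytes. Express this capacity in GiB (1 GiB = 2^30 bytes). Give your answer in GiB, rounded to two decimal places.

512 GB × 1,000,000,000 bytes/GB = 512,000,000,000 bytes
1 GiB = 1,073,741,824 bytes
512,000,000,000 / 1,073,741,824 = 476.84 GiB

476.84 GiB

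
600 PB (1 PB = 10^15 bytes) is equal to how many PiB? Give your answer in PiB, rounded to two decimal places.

532.91 PiB

600 PB × 1,000,000,000,000,000 bytes/PB = 600,000,000,000,000,000 bytes
1 PiB = 1,125,899,906,842,624 bytes
600,000,000,000,000,000 / 1,125,899,906,842,624 = 532.91 PiB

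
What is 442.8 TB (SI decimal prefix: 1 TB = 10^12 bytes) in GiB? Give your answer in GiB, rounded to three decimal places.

412,389.636 GiB

442.8 TB = 442.8 × 10^12 bytes = 442,800,000,000,000 bytes
1 GiB = 1,073,741,824 bytes
442,800,000,000,000 / 1,073,741,824 = 412,389.636 GiB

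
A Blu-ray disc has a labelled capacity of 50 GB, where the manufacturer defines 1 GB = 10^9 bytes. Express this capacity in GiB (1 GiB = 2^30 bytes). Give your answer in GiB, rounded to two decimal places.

50 GB = 50 × 10^9 bytes = 50,000,000,000 bytes
1 GiB = 2^30 bytes = 1,073,741,824 bytes
50,000,000,000 / 1,073,741,824 = 46.57 GiB

46.57 GiB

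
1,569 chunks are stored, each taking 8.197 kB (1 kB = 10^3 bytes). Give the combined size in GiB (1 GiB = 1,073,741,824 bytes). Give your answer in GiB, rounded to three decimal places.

0.012 GiB

Total = 1,569 × 8.197 kB = 12861.093 kB
= 12861.093 × 1,000 bytes = 12,861,093 bytes
1 GiB = 1,073,741,824 bytes
12,861,093 / 1,073,741,824 = 0.012 GiB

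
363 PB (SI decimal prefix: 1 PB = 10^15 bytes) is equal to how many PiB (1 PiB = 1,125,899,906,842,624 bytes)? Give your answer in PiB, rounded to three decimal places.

322.409 PiB

363 PB × 1,000,000,000,000,000 bytes/PB = 363,000,000,000,000,000 bytes
1 PiB = 2^50 bytes = 1,125,899,906,842,624 bytes
363,000,000,000,000,000 / 1,125,899,906,842,624 = 322.409 PiB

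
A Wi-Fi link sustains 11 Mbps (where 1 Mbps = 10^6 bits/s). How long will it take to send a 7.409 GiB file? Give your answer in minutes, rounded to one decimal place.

96.4 minutes

7.409 GiB = 7,955,353,174.016 bytes = 63,642,825,392.128 bits
11 Mbps = 11,000,000 bits/s
time = 63,642,825,392.128 / 11,000,000 = 5,785.71 s
5,785.71 s / 60 = 96.4 minutes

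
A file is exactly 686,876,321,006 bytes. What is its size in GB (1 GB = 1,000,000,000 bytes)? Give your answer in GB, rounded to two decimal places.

686,876,321,006 bytes given.
1 GB = 1,000,000,000 bytes
686,876,321,006 / 1,000,000,000 = 686.88 GB

686.88 GB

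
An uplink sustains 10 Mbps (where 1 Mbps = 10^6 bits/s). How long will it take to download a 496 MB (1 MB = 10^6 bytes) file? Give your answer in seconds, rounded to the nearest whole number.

397 seconds

496 MB = 496,000,000 bytes = 3,968,000,000 bits
10 Mbps = 10,000,000 bits/s
time = 3,968,000,000 / 10,000,000 = 397 s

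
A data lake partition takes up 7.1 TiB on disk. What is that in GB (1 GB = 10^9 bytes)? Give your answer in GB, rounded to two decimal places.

7.1 TiB = 7.1 × 2^40 bytes = 7,806,532,557,209.6 bytes
1 GB = 10^9 bytes = 1,000,000,000 bytes
7,806,532,557,209.6 / 1,000,000,000 = 7,806.53 GB

7,806.53 GB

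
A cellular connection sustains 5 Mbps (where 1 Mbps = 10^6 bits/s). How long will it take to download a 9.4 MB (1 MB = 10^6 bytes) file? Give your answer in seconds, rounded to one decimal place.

15.0 seconds

9.4 MB = 9,400,000 bytes = 75,200,000 bits
5 Mbps = 5,000,000 bits/s
time = 75,200,000 / 5,000,000 = 15.0 s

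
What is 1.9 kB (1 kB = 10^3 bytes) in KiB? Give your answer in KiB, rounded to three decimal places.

1.9 kB × 1,000 bytes/kB = 1,900 bytes
1 KiB = 2^10 bytes = 1,024 bytes
1,900 / 1,024 = 1.855 KiB

1.855 KiB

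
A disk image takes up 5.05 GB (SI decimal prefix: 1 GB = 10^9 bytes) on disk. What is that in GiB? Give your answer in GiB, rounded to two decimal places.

4.70 GiB

5.05 GB = 5.05 × 10^9 bytes = 5,050,000,000 bytes
1 GiB = 2^30 bytes = 1,073,741,824 bytes
5,050,000,000 / 1,073,741,824 = 4.70 GiB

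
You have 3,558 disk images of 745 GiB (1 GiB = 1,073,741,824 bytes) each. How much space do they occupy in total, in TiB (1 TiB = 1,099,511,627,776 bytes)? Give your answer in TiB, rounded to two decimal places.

Total = 3,558 × 745 GiB = 2,650,710 GiB
= 2,650,710 × 1,073,741,824 bytes = 2,846,178,190,295,040 bytes
1 TiB = 1,099,511,627,776 bytes
2,846,178,190,295,040 / 1,099,511,627,776 = 2,588.58 TiB

2,588.58 TiB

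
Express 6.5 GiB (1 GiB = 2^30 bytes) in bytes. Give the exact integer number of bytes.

6.5 × 1,073,741,824 = 6,979,321,856 bytes  (1 GiB = 2^30 bytes)

6,979,321,856 bytes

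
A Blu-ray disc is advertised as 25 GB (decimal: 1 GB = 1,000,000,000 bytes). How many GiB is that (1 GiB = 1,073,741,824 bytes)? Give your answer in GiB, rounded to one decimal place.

25 GB = 25 × 10^9 bytes = 25,000,000,000 bytes
1 GiB = 2^30 bytes = 1,073,741,824 bytes
25,000,000,000 / 1,073,741,824 = 23.3 GiB

23.3 GiB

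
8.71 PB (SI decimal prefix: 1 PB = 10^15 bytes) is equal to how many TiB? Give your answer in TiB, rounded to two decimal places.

7,921.70 TiB

8.71 PB = 8.71 × 10^15 bytes = 8,710,000,000,000,000 bytes
1 TiB = 1,099,511,627,776 bytes
8,710,000,000,000,000 / 1,099,511,627,776 = 7,921.70 TiB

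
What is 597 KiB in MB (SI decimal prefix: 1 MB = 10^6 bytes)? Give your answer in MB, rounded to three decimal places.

0.611 MB

597 KiB × 1,024 bytes/KiB = 611,328 bytes
1 MB = 10^6 bytes = 1,000,000 bytes
611,328 / 1,000,000 = 0.611 MB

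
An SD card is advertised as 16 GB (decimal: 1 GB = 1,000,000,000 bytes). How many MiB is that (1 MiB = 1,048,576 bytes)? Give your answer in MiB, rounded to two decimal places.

16 GB × 1,000,000,000 bytes/GB = 16,000,000,000 bytes
1 MiB = 1,048,576 bytes
16,000,000,000 / 1,048,576 = 15,258.79 MiB

15,258.79 MiB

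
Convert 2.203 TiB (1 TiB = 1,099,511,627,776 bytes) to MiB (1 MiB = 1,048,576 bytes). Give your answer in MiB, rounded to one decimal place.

2.203 TiB = 2.203 × 2^40 bytes = 2,422,224,115,990.528 bytes
1 MiB = 2^20 bytes = 1,048,576 bytes
2,422,224,115,990.528 / 1,048,576 = 2,310,012.9 MiB

2,310,012.9 MiB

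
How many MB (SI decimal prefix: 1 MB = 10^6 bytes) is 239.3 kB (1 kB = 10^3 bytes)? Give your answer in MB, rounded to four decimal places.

239.3 kB = 239.3 × 10^3 bytes = 239,300 bytes
1 MB = 10^6 bytes = 1,000,000 bytes
239,300 / 1,000,000 = 0.2393 MB

0.2393 MB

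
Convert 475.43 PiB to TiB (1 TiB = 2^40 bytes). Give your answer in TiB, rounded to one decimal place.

486,840.3 TiB

475.43 PiB = 475.43 × 2^50 bytes = 535,286,592,710,188,728.32 bytes
1 TiB = 1,099,511,627,776 bytes
535,286,592,710,188,728.32 / 1,099,511,627,776 = 486,840.3 TiB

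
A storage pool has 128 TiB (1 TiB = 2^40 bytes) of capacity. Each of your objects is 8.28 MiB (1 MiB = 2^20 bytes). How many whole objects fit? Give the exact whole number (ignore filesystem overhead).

16,209,870

Capacity: 128 TiB = 140,737,488,355,328 bytes
Per item: 8.28 MiB = 8,682,209.28 bytes
⌊140,737,488,355,328 / 8,682,209.28⌋ = 16,209,870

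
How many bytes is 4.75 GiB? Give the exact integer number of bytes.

4.75 × 1,073,741,824 = 5,100,273,664 bytes  (1 GiB = 2^30 bytes)

5,100,273,664 bytes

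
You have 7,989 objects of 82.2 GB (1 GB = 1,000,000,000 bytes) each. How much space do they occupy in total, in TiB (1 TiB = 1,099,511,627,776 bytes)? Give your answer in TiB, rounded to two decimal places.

Total = 7,989 × 82.2 GB = 656695.8 GB
= 656695.8 × 1,000,000,000 bytes = 656,695,800,000,000 bytes
1 TiB = 1,099,511,627,776 bytes
656,695,800,000,000 / 1,099,511,627,776 = 597.26 TiB

597.26 TiB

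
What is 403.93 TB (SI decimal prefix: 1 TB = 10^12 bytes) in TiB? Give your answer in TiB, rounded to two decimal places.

367.37 TiB

403.93 TB = 403.93 × 10^12 bytes = 403,930,000,000,000 bytes
1 TiB = 1,099,511,627,776 bytes
403,930,000,000,000 / 1,099,511,627,776 = 367.37 TiB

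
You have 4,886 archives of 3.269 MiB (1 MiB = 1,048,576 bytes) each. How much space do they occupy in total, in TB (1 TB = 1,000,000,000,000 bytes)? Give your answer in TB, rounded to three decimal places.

Total = 4,886 × 3.269 MiB = 15972.334 MiB
= 15972.334 × 1,048,576 bytes = 16,748,206,096.384 bytes
1 TB = 1,000,000,000,000 bytes
16,748,206,096.384 / 1,000,000,000,000 = 0.017 TB

0.017 TB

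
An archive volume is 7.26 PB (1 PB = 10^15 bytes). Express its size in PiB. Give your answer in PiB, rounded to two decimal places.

7.26 PB = 7.26 × 10^15 bytes = 7,260,000,000,000,000 bytes
1 PiB = 1,125,899,906,842,624 bytes
7,260,000,000,000,000 / 1,125,899,906,842,624 = 6.45 PiB

6.45 PiB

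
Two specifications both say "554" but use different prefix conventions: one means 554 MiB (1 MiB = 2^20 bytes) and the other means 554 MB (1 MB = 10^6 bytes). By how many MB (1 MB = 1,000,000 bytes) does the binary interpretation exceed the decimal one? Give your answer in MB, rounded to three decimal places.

26.911 MB

554 MiB = 554 × 1,048,576 = 580,911,104 bytes
554 MB = 554 × 1,000,000 = 554,000,000 bytes
difference = 26,911,104 bytes
26,911,104 / 1,000,000 = 26.911 MB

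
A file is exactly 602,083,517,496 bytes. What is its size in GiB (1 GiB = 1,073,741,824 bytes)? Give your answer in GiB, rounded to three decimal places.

602,083,517,496 bytes given.
1 GiB = 2^30 bytes = 1,073,741,824 bytes
602,083,517,496 / 1,073,741,824 = 560.734 GiB

560.734 GiB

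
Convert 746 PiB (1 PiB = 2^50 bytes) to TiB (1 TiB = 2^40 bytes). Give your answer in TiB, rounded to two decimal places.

763,904.00 TiB

746 PiB × 1,125,899,906,842,624 bytes/PiB = 839,921,330,504,597,504 bytes
1 TiB = 2^40 bytes = 1,099,511,627,776 bytes
839,921,330,504,597,504 / 1,099,511,627,776 = 763,904.00 TiB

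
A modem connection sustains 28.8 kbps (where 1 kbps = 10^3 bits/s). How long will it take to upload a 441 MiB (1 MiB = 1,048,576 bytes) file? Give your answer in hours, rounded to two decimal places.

441 MiB = 462,422,016 bytes = 3,699,376,128 bits
28.8 kbps = 28,800 bits/s
time = 3,699,376,128 / 28,800 = 128,450.5600 s
128,450.5600 s / 3600 = 35.68 hours

35.68 hours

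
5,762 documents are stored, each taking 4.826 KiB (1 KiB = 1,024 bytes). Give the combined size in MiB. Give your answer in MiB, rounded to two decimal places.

Total = 5,762 × 4.826 KiB = 27807.412 KiB
= 27807.412 × 1,024 bytes = 28,474,789.888 bytes
1 MiB = 1,048,576 bytes
28,474,789.888 / 1,048,576 = 27.16 MiB

27.16 MiB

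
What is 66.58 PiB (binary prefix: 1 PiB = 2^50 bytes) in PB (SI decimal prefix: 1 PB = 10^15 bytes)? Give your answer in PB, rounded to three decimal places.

74.962 PB

66.58 PiB = 66.58 × 2^50 bytes = 74,962,415,797,581,905.92 bytes
1 PB = 1,000,000,000,000,000 bytes
74,962,415,797,581,905.92 / 1,000,000,000,000,000 = 74.962 PB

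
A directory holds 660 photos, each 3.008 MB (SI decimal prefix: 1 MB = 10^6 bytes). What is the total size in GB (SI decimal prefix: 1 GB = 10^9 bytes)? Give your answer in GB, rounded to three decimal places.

Total = 660 × 3.008 MB = 1985.28 MB
= 1985.28 × 1,000,000 bytes = 1,985,280,000 bytes
1 GB = 1,000,000,000 bytes
1,985,280,000 / 1,000,000,000 = 1.985 GB

1.985 GB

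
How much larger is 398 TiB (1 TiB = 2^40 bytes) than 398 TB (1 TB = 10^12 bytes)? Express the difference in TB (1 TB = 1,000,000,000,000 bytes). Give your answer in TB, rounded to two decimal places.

39.61 TB

398 TiB = 398 × 1,099,511,627,776 = 437,605,627,854,848 bytes
398 TB = 398 × 1,000,000,000,000 = 398,000,000,000,000 bytes
difference = 39,605,627,854,848 bytes
39,605,627,854,848 / 1,000,000,000,000 = 39.61 TB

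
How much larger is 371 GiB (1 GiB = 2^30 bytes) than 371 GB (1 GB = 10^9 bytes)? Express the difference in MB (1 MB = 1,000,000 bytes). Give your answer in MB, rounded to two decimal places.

371 GiB = 371 × 1,073,741,824 = 398,358,216,704 bytes
371 GB = 371 × 1,000,000,000 = 371,000,000,000 bytes
difference = 27,358,216,704 bytes
27,358,216,704 / 1,000,000 = 27,358.22 MB

27,358.22 MB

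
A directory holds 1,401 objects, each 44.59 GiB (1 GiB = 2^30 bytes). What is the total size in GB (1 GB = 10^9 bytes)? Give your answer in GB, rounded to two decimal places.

Total = 1,401 × 44.59 GiB = 62470.59 GiB
= 62470.59 × 1,073,741,824 bytes = 67,077,285,252,956.16 bytes
1 GB = 1,000,000,000 bytes
67,077,285,252,956.16 / 1,000,000,000 = 67,077.29 GB

67,077.29 GB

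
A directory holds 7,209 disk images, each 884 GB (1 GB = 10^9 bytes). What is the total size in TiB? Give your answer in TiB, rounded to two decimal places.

5,795.99 TiB

Total = 7,209 × 884 GB = 6,372,756 GB
= 6,372,756 × 1,000,000,000 bytes = 6,372,756,000,000,000 bytes
1 TiB = 1,099,511,627,776 bytes
6,372,756,000,000,000 / 1,099,511,627,776 = 5,795.99 TiB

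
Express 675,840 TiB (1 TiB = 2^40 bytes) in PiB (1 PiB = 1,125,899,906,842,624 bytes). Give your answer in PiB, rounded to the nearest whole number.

675,840 TiB × 1,099,511,627,776 bytes/TiB = 743,093,938,516,131,840 bytes
1 PiB = 1,125,899,906,842,624 bytes
743,093,938,516,131,840 / 1,125,899,906,842,624 = 660 PiB

660 PiB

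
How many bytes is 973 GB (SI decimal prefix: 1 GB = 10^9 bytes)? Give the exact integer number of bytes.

973 × 1,000,000,000 = 973,000,000,000 bytes  (1 GB = 10^9 bytes)

973,000,000,000 bytes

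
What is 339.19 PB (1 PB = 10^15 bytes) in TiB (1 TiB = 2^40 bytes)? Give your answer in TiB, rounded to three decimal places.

339.19 PB = 339.19 × 10^15 bytes = 339,190,000,000,000,000 bytes
1 TiB = 2^40 bytes = 1,099,511,627,776 bytes
339,190,000,000,000,000 / 1,099,511,627,776 = 308,491.508 TiB

308,491.508 TiB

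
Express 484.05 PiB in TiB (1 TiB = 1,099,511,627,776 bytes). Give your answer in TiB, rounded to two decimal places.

495,667.20 TiB

484.05 PiB = 484.05 × 2^50 bytes = 544,991,849,907,172,147.2 bytes
1 TiB = 2^40 bytes = 1,099,511,627,776 bytes
544,991,849,907,172,147.2 / 1,099,511,627,776 = 495,667.20 TiB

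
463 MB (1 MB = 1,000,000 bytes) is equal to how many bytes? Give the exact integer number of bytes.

463,000,000 bytes

463 × 1,000,000 = 463,000,000 bytes  (1 MB = 10^6 bytes)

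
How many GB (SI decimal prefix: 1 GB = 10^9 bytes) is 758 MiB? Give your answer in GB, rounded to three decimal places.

758 MiB × 1,048,576 bytes/MiB = 794,820,608 bytes
1 GB = 10^9 bytes = 1,000,000,000 bytes
794,820,608 / 1,000,000,000 = 0.795 GB

0.795 GB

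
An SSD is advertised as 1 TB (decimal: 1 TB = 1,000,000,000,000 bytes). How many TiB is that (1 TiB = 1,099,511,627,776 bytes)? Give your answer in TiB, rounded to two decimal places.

0.91 TiB

1 TB × 1,000,000,000,000 bytes/TB = 1,000,000,000,000 bytes
1 TiB = 2^40 bytes = 1,099,511,627,776 bytes
1,000,000,000,000 / 1,099,511,627,776 = 0.91 TiB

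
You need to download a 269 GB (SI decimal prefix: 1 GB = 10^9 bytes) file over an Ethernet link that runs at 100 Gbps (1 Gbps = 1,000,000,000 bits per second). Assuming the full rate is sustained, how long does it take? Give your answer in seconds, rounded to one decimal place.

269 GB = 269,000,000,000 bytes = 2,152,000,000,000 bits
100 Gbps = 100,000,000,000 bits/s
time = 2,152,000,000,000 / 100,000,000,000 = 21.5 s

21.5 seconds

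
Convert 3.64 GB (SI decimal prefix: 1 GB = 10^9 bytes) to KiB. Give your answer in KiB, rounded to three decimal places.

3.64 GB = 3.64 × 10^9 bytes = 3,640,000,000 bytes
1 KiB = 2^10 bytes = 1,024 bytes
3,640,000,000 / 1,024 = 3,554,687.500 KiB

3,554,687.500 KiB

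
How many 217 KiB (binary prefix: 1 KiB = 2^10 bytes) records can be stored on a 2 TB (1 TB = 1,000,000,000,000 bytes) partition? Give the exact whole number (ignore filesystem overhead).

Capacity: 2 TB = 2,000,000,000,000 bytes
Per item: 217 KiB = 222,208 bytes
⌊2,000,000,000,000 / 222,208⌋ = 9,000,576

9,000,576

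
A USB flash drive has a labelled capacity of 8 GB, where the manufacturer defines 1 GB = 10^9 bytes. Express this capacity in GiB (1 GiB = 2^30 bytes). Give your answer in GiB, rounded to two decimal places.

8 GB = 8 × 10^9 bytes = 8,000,000,000 bytes
1 GiB = 1,073,741,824 bytes
8,000,000,000 / 1,073,741,824 = 7.45 GiB

7.45 GiB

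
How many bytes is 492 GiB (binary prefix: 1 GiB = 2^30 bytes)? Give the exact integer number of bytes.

528,280,977,408 bytes

492 × 1,073,741,824 = 528,280,977,408 bytes  (1 GiB = 2^30 bytes)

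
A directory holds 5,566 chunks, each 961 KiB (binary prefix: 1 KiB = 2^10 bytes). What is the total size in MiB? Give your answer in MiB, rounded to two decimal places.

5,223.56 MiB

Total = 5,566 × 961 KiB = 5,348,926 KiB
= 5,348,926 × 1,024 bytes = 5,477,300,224 bytes
1 MiB = 1,048,576 bytes
5,477,300,224 / 1,048,576 = 5,223.56 MiB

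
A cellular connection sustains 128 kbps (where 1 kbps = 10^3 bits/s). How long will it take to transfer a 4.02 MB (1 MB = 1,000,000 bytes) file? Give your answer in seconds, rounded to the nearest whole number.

4.02 MB = 4,020,000 bytes = 32,160,000 bits
128 kbps = 128,000 bits/s
time = 32,160,000 / 128,000 = 251 s

251 seconds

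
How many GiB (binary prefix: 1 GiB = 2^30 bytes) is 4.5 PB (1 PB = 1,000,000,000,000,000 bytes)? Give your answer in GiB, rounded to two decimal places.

4.5 PB = 4.5 × 10^15 bytes = 4,500,000,000,000,000 bytes
1 GiB = 2^30 bytes = 1,073,741,824 bytes
4,500,000,000,000,000 / 1,073,741,824 = 4,190,951.59 GiB

4,190,951.59 GiB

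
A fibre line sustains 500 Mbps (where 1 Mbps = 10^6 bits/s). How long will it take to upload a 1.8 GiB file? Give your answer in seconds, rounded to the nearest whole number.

31 seconds

1.8 GiB = 1,932,735,283.2 bytes = 15,461,882,265.6 bits
500 Mbps = 500,000,000 bits/s
time = 15,461,882,265.6 / 500,000,000 = 31 s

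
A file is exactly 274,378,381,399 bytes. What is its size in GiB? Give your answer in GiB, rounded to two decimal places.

255.53 GiB

274,378,381,399 bytes given.
1 GiB = 2^30 bytes = 1,073,741,824 bytes
274,378,381,399 / 1,073,741,824 = 255.53 GiB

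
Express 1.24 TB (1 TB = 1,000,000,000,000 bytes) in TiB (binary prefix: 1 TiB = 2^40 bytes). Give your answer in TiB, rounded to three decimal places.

1.24 TB × 1,000,000,000,000 bytes/TB = 1,240,000,000,000 bytes
1 TiB = 2^40 bytes = 1,099,511,627,776 bytes
1,240,000,000,000 / 1,099,511,627,776 = 1.128 TiB

1.128 TiB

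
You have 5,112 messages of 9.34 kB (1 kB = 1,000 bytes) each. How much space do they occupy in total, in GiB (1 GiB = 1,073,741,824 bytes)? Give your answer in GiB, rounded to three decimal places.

Total = 5,112 × 9.34 kB = 47746.08 kB
= 47746.08 × 1,000 bytes = 47,746,080 bytes
1 GiB = 1,073,741,824 bytes
47,746,080 / 1,073,741,824 = 0.044 GiB

0.044 GiB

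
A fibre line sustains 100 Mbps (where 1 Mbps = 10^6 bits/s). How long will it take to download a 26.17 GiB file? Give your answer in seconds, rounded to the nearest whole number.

2,248 seconds

26.17 GiB = 28,099,823,534.08 bytes = 224,798,588,272.64 bits
100 Mbps = 100,000,000 bits/s
time = 224,798,588,272.64 / 100,000,000 = 2,248 s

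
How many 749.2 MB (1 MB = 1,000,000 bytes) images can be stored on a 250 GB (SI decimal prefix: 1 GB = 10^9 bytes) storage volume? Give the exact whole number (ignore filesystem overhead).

333

Capacity: 250 GB = 250,000,000,000 bytes
Per item: 749.2 MB = 749,200,000 bytes
⌊250,000,000,000 / 749,200,000⌋ = 333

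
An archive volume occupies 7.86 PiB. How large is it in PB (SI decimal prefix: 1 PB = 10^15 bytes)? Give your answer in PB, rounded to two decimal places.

8.85 PB

7.86 PiB × 1,125,899,906,842,624 bytes/PiB = 8,849,573,267,783,024.64 bytes
1 PB = 1,000,000,000,000,000 bytes
8,849,573,267,783,024.64 / 1,000,000,000,000,000 = 8.85 PB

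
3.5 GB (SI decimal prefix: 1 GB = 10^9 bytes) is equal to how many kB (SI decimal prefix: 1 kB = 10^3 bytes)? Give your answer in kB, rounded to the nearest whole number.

3,500,000 kB

3.5 GB × 1,000,000,000 bytes/GB = 3,500,000,000 bytes
1 kB = 10^3 bytes = 1,000 bytes
3,500,000,000 / 1,000 = 3,500,000 kB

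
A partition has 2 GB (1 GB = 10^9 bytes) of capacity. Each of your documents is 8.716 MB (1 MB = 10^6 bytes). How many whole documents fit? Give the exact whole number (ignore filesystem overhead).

Capacity: 2 GB = 2,000,000,000 bytes
Per item: 8.716 MB = 8,716,000 bytes
⌊2,000,000,000 / 8,716,000⌋ = 229

229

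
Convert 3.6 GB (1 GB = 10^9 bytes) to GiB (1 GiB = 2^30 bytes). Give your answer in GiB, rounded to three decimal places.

3.6 GB × 1,000,000,000 bytes/GB = 3,600,000,000 bytes
1 GiB = 2^30 bytes = 1,073,741,824 bytes
3,600,000,000 / 1,073,741,824 = 3.353 GiB

3.353 GiB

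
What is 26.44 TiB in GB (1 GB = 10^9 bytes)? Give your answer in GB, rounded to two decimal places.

29,071.09 GB

26.44 TiB × 1,099,511,627,776 bytes/TiB = 29,071,087,438,397.44 bytes
1 GB = 1,000,000,000 bytes
29,071,087,438,397.44 / 1,000,000,000 = 29,071.09 GB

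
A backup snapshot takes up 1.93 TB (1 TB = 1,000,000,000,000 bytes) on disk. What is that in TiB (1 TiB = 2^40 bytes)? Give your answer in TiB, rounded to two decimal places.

1.76 TiB

1.93 TB = 1.93 × 10^12 bytes = 1,930,000,000,000 bytes
1 TiB = 1,099,511,627,776 bytes
1,930,000,000,000 / 1,099,511,627,776 = 1.76 TiB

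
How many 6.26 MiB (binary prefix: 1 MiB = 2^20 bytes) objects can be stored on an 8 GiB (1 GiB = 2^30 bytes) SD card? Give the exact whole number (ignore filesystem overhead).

1,308

Capacity: 8 GiB = 8,589,934,592 bytes
Per item: 6.26 MiB = 6,564,085.76 bytes
⌊8,589,934,592 / 6,564,085.76⌋ = 1,308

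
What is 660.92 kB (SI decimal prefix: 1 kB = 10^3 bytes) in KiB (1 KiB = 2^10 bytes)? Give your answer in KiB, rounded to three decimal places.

645.430 KiB

660.92 kB × 1,000 bytes/kB = 660,920 bytes
1 KiB = 2^10 bytes = 1,024 bytes
660,920 / 1,024 = 645.430 KiB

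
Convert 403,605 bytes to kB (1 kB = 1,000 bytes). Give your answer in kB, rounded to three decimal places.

403,605 bytes given.
1 kB = 1,000 bytes
403,605 / 1,000 = 403.605 kB

403.605 kB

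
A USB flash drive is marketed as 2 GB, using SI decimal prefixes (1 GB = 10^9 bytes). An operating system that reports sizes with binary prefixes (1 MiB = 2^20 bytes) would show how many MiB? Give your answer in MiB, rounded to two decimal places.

1,907.35 MiB

2 GB × 1,000,000,000 bytes/GB = 2,000,000,000 bytes
1 MiB = 1,048,576 bytes
2,000,000,000 / 1,048,576 = 1,907.35 MiB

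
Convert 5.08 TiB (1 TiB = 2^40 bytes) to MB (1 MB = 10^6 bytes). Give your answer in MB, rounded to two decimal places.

5,585,519.07 MB

5.08 TiB = 5.08 × 2^40 bytes = 5,585,519,069,102.08 bytes
1 MB = 10^6 bytes = 1,000,000 bytes
5,585,519,069,102.08 / 1,000,000 = 5,585,519.07 MB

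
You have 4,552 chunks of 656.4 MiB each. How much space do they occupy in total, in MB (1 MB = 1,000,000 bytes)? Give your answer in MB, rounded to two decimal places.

3,133,074.62 MB

Total = 4,552 × 656.4 MiB = 2987932.8 MiB
= 2987932.8 × 1,048,576 bytes = 3,133,074,623,692.8 bytes
1 MB = 1,000,000 bytes
3,133,074,623,692.8 / 1,000,000 = 3,133,074.62 MB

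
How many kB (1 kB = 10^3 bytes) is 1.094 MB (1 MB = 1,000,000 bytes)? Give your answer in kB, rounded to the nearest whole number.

1,094 kB

1.094 MB × 1,000,000 bytes/MB = 1,094,000 bytes
1 kB = 10^3 bytes = 1,000 bytes
1,094,000 / 1,000 = 1,094 kB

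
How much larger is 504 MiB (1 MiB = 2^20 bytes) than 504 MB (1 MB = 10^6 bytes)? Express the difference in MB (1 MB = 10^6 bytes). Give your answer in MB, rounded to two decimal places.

24.48 MB

504 MiB = 504 × 1,048,576 = 528,482,304 bytes
504 MB = 504 × 1,000,000 = 504,000,000 bytes
difference = 24,482,304 bytes
24,482,304 / 1,000,000 = 24.48 MB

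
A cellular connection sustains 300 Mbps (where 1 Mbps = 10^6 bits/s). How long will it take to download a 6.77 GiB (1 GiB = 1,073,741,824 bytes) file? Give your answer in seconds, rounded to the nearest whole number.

194 seconds

6.77 GiB = 7,269,232,148.48 bytes = 58,153,857,187.84 bits
300 Mbps = 300,000,000 bits/s
time = 58,153,857,187.84 / 300,000,000 = 194 s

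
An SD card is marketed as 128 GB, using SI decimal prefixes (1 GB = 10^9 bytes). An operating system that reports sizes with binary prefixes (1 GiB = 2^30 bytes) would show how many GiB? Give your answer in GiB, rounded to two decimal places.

128 GB × 1,000,000,000 bytes/GB = 128,000,000,000 bytes
1 GiB = 2^30 bytes = 1,073,741,824 bytes
128,000,000,000 / 1,073,741,824 = 119.21 GiB

119.21 GiB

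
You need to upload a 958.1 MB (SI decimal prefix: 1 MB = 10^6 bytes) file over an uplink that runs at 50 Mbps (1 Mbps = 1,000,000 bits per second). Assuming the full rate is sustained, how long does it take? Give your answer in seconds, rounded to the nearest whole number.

153 seconds

958.1 MB = 958,100,000 bytes = 7,664,800,000 bits
50 Mbps = 50,000,000 bits/s
time = 7,664,800,000 / 50,000,000 = 153 s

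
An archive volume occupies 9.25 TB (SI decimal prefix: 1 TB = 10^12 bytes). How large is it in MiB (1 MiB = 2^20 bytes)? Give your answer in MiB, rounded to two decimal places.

9.25 TB × 1,000,000,000,000 bytes/TB = 9,250,000,000,000 bytes
1 MiB = 1,048,576 bytes
9,250,000,000,000 / 1,048,576 = 8,821,487.43 MiB

8,821,487.43 MiB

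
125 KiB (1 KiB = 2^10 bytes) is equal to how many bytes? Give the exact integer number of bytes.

125 × 1,024 = 128,000 bytes

128,000 bytes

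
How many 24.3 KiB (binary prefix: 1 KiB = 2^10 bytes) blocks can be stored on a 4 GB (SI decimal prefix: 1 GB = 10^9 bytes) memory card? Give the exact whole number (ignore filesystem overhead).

Capacity: 4 GB = 4,000,000,000 bytes
Per item: 24.3 KiB = 24,883.2 bytes
⌊4,000,000,000 / 24,883.2⌋ = 160,751

160,751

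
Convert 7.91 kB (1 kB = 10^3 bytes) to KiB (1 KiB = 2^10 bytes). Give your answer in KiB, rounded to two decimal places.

7.72 KiB

7.91 kB × 1,000 bytes/kB = 7,910 bytes
1 KiB = 1,024 bytes
7,910 / 1,024 = 7.72 KiB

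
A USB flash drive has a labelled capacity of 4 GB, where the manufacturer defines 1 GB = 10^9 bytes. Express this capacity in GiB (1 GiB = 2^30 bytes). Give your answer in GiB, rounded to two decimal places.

3.73 GiB

4 GB × 1,000,000,000 bytes/GB = 4,000,000,000 bytes
1 GiB = 2^30 bytes = 1,073,741,824 bytes
4,000,000,000 / 1,073,741,824 = 3.73 GiB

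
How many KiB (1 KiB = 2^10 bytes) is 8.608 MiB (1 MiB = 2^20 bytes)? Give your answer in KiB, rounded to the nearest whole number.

8,815 KiB

8.608 MiB = 8.608 × 2^20 bytes = 9,026,142.208 bytes
1 KiB = 2^10 bytes = 1,024 bytes
9,026,142.208 / 1,024 = 8,815 KiB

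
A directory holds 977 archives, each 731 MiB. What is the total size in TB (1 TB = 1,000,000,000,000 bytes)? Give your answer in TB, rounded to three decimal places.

0.749 TB

Total = 977 × 731 MiB = 714,187 MiB
= 714,187 × 1,048,576 bytes = 748,879,347,712 bytes
1 TB = 1,000,000,000,000 bytes
748,879,347,712 / 1,000,000,000,000 = 0.749 TB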